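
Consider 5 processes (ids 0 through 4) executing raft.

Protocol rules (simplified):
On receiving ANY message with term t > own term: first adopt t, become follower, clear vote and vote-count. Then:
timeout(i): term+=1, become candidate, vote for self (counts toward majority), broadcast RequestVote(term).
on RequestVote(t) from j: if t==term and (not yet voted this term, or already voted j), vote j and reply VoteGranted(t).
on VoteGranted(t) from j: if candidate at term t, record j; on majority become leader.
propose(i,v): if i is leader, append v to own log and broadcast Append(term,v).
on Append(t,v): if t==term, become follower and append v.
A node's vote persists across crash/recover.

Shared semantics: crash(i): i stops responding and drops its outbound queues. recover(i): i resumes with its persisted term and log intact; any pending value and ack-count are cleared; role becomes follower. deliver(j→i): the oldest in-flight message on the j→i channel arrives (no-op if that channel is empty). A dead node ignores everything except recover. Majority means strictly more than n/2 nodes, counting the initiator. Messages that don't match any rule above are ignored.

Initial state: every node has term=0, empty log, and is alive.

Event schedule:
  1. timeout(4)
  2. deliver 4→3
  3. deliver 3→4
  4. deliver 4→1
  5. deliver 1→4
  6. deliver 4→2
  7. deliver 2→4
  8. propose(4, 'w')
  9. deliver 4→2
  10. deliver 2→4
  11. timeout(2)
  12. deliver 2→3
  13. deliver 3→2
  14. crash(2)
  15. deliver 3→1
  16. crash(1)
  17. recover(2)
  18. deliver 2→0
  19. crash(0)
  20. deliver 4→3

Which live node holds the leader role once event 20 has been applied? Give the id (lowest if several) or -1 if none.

e1 timeout(4): 4[cand,t=1,-]
e2 deliver 4→3: 3[foll,t=1,-]
e3 deliver 3→4: ·
e4 deliver 4→1: 1[foll,t=1,-]
e5 deliver 1→4: 4[lead,t=1,-]
e6 deliver 4→2: 2[foll,t=1,-]
e7 deliver 2→4: ·
e8 propose(4,'w'): 4[lead,t=1,w]
e9 deliver 4→2: 2[foll,t=1,w]
e10 deliver 2→4: ·
e11 timeout(2): 2[cand,t=2,w]
e12 deliver 2→3: 3[foll,t=2,-]
e13 deliver 3→2: ·
e14 crash(2): 2[✗cand,t=2,w]
e15 deliver 3→1: ·
e16 crash(1): 1[✗foll,t=1,-]
e17 recover(2): 2[foll,t=2,w]
e18 deliver 2→0: ·
e19 crash(0): 0[✗foll,t=0,-]
e20 deliver 4→3: ·

4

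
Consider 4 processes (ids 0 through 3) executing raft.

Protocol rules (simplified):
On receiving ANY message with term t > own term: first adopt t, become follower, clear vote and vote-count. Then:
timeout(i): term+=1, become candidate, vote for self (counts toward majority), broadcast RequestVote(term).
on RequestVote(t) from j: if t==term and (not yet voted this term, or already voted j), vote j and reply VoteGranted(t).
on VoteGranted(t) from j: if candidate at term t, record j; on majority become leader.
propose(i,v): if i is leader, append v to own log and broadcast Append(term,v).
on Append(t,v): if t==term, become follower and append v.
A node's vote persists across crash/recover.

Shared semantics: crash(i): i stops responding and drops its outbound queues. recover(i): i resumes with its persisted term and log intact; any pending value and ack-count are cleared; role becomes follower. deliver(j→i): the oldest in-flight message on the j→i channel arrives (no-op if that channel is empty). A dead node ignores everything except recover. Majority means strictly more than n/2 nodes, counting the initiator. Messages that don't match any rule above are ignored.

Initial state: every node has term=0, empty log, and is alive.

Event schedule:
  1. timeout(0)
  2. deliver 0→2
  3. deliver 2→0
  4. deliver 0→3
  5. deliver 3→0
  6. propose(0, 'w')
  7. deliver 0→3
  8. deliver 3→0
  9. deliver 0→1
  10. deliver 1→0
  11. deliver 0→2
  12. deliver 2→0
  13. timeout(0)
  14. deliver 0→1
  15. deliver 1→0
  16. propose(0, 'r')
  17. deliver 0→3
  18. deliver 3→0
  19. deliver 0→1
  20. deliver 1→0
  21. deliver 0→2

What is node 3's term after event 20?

2

[1] timeout(0) → N0(cand t1 [-])
[2] deliver 0→2 → N2(foll t1 [-])
[3] deliver 2→0 → ∅
[4] deliver 0→3 → N3(foll t1 [-])
[5] deliver 3→0 → N0(lead t1 [-])
[6] propose(0,'w') → N0(lead t1 [w])
[7] deliver 0→3 → N3(foll t1 [w])
[8] deliver 3→0 → ∅
[9] deliver 0→1 → N1(foll t1 [-])
[10] deliver 1→0 → ∅
[11] deliver 0→2 → N2(foll t1 [w])
[12] deliver 2→0 → ∅
[13] timeout(0) → N0(cand t2 [w])
[14] deliver 0→1 → N1(foll t1 [w])
[15] deliver 1→0 → ∅
[16] propose(0,'r') → ∅
[17] deliver 0→3 → N3(foll t2 [w])
[18] deliver 3→0 → ∅
[19] deliver 0→1 → N1(foll t2 [w])
[20] deliver 1→0 → N0(lead t2 [w])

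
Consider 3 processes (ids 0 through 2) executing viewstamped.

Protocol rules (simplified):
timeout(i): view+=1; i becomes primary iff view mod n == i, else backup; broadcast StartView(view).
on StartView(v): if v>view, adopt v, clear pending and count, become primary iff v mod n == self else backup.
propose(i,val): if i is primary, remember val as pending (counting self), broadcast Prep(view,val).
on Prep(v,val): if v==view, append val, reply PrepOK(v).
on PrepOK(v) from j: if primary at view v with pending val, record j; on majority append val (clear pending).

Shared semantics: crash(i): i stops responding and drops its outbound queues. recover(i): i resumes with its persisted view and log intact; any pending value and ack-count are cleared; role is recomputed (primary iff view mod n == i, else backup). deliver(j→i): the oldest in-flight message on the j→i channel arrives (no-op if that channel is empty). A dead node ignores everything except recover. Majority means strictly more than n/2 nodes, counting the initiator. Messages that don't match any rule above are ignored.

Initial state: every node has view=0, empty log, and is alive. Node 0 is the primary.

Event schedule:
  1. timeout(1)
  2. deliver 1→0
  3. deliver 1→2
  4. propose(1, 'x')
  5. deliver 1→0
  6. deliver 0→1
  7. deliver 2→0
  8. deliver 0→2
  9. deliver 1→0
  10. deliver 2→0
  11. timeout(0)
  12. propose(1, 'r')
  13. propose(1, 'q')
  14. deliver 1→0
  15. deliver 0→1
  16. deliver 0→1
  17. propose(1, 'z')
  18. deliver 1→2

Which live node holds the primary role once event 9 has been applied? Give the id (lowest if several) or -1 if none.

1

1. timeout(1):  <1:prim v1 ->
2. deliver 1→0:  <0:back v1 ->
3. deliver 1→2:  <2:back v1 ->
4. propose(1,'x'):  nop
5. deliver 1→0:  <0:back v1 x>
6. deliver 0→1:  <1:prim v1 x>
7. deliver 2→0:  nop
8. deliver 0→2:  nop
9. deliver 1→0:  nop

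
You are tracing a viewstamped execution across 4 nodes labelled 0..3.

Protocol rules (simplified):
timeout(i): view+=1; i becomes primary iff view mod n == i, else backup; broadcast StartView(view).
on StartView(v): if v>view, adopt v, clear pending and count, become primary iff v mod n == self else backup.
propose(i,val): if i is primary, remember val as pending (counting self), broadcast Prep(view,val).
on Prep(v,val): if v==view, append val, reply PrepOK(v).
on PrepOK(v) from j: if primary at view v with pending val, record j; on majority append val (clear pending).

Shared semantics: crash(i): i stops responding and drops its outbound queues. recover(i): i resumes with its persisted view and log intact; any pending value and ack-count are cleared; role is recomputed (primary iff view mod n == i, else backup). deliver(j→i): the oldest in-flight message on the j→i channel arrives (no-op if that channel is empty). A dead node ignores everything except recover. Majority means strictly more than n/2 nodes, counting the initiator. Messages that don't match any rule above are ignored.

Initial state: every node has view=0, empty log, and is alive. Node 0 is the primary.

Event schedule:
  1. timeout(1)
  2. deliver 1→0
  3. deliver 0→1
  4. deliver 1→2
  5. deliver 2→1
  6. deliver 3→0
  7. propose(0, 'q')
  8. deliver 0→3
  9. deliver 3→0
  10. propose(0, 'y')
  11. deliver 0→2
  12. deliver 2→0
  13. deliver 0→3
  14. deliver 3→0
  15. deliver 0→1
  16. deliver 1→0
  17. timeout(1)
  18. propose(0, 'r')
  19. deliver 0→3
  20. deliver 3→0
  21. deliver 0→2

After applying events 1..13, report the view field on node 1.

after 1 — timeout(1): n1:prim/v1/[-]
after 2 — deliver 1→0: n0:back/v1/[-]
after 3 — deliver 0→1: ·
after 4 — deliver 1→2: n2:back/v1/[-]
after 5 — deliver 2→1: ·
after 6 — deliver 3→0: ·
after 7 — propose(0,'q'): ·
after 8 — deliver 0→3: ·
after 9 — deliver 3→0: ·
after 10 — propose(0,'y'): ·
after 11 — deliver 0→2: ·
after 12 — deliver 2→0: ·
after 13 — deliver 0→3: ·

1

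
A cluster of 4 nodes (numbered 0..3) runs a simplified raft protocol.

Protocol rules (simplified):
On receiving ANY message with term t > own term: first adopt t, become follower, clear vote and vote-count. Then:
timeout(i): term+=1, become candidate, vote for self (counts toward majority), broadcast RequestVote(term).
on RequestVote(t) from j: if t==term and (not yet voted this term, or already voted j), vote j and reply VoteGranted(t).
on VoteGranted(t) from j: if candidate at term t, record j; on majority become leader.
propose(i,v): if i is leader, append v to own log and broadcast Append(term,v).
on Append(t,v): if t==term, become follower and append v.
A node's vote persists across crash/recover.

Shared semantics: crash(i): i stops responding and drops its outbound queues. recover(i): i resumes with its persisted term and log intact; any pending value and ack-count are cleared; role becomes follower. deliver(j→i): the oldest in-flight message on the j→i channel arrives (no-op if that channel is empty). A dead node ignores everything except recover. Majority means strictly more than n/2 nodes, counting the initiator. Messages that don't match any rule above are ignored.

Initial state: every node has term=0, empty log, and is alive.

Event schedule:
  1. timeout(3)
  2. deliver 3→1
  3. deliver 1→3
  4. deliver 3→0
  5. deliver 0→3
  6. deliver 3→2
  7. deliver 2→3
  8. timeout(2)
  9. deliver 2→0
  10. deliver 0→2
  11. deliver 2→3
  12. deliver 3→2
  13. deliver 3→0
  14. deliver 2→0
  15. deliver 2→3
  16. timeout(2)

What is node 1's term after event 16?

1. timeout(3):  <3:cand t1 ->
2. deliver 3→1:  <1:foll t1 ->
3. deliver 1→3:  nop
4. deliver 3→0:  <0:foll t1 ->
5. deliver 0→3:  <3:lead t1 ->
6. deliver 3→2:  <2:foll t1 ->
7. deliver 2→3:  nop
8. timeout(2):  <2:cand t2 ->
9. deliver 2→0:  <0:foll t2 ->
10. deliver 0→2:  nop
11. deliver 2→3:  <3:foll t2 ->
12. deliver 3→2:  <2:lead t2 ->
13. deliver 3→0:  nop
14. deliver 2→0:  nop
15. deliver 2→3:  nop
16. timeout(2):  <2:cand t3 ->

1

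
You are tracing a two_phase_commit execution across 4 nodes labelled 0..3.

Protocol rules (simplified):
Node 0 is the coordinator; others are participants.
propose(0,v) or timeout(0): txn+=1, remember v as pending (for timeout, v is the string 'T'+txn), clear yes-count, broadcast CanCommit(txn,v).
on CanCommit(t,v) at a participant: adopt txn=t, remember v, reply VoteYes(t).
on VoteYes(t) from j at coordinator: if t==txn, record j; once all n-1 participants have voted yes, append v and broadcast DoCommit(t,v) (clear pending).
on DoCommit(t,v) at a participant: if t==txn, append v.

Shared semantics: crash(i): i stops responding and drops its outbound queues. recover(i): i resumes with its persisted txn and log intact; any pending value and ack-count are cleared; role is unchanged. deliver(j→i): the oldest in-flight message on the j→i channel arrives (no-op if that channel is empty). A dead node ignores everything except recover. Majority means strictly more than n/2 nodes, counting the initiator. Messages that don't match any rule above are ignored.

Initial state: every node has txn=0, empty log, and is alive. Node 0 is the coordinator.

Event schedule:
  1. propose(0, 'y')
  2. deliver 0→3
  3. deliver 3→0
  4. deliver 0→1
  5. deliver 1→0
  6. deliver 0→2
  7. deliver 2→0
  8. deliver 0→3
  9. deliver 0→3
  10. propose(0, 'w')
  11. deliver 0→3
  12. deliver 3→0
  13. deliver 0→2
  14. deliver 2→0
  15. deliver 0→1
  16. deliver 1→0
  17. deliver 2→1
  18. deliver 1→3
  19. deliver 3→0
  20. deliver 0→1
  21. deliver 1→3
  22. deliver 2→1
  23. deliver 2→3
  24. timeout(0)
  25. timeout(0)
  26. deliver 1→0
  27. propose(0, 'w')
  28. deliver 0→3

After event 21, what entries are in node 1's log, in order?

1. propose(0,'y'):  <0:coor t1 ->
2. deliver 0→3:  <3:part t1 ->
3. deliver 3→0:  nop
4. deliver 0→1:  <1:part t1 ->
5. deliver 1→0:  nop
6. deliver 0→2:  <2:part t1 ->
7. deliver 2→0:  <0:coor t1 y>
8. deliver 0→3:  <3:part t1 y>
9. deliver 0→3:  nop
10. propose(0,'w'):  <0:coor t2 y>
11. deliver 0→3:  <3:part t2 y>
12. deliver 3→0:  nop
13. deliver 0→2:  <2:part t1 y>
14. deliver 2→0:  nop
15. deliver 0→1:  <1:part t1 y>
16. deliver 1→0:  nop
17. deliver 2→1:  nop
18. deliver 1→3:  nop
19. deliver 3→0:  nop
20. deliver 0→1:  <1:part t2 y>
21. deliver 1→3:  nop

y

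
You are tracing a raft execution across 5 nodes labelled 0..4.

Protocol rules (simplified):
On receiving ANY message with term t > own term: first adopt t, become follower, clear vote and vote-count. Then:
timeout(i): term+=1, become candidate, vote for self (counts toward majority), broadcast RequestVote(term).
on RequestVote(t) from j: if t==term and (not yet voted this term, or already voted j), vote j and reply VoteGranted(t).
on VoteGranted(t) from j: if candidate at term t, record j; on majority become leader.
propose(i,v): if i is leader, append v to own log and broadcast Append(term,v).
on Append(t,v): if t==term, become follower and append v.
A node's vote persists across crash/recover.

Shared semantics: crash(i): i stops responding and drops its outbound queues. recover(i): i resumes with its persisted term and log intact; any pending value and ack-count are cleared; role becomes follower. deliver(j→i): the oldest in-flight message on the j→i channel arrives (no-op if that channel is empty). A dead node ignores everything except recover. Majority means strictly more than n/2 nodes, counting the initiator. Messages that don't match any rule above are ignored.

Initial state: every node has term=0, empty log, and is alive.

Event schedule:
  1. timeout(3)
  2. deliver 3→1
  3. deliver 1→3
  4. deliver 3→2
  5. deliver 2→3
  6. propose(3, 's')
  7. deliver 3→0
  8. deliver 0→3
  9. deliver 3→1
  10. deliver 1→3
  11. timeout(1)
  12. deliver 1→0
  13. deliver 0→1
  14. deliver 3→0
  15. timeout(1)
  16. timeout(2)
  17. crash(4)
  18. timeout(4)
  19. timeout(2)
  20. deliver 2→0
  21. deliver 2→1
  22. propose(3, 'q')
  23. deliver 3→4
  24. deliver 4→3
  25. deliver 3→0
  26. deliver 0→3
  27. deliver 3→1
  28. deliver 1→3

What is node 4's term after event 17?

0

[1] timeout(3) → N3(cand t1 [-])
[2] deliver 3→1 → N1(foll t1 [-])
[3] deliver 1→3 → ∅
[4] deliver 3→2 → N2(foll t1 [-])
[5] deliver 2→3 → N3(lead t1 [-])
[6] propose(3,'s') → N3(lead t1 [s])
[7] deliver 3→0 → N0(foll t1 [-])
[8] deliver 0→3 → ∅
[9] deliver 3→1 → N1(foll t1 [s])
[10] deliver 1→3 → ∅
[11] timeout(1) → N1(cand t2 [s])
[12] deliver 1→0 → N0(foll t2 [-])
[13] deliver 0→1 → ∅
[14] deliver 3→0 → ∅
[15] timeout(1) → N1(cand t3 [s])
[16] timeout(2) → N2(cand t2 [-])
[17] crash(4) → N4(✗foll t0 [-])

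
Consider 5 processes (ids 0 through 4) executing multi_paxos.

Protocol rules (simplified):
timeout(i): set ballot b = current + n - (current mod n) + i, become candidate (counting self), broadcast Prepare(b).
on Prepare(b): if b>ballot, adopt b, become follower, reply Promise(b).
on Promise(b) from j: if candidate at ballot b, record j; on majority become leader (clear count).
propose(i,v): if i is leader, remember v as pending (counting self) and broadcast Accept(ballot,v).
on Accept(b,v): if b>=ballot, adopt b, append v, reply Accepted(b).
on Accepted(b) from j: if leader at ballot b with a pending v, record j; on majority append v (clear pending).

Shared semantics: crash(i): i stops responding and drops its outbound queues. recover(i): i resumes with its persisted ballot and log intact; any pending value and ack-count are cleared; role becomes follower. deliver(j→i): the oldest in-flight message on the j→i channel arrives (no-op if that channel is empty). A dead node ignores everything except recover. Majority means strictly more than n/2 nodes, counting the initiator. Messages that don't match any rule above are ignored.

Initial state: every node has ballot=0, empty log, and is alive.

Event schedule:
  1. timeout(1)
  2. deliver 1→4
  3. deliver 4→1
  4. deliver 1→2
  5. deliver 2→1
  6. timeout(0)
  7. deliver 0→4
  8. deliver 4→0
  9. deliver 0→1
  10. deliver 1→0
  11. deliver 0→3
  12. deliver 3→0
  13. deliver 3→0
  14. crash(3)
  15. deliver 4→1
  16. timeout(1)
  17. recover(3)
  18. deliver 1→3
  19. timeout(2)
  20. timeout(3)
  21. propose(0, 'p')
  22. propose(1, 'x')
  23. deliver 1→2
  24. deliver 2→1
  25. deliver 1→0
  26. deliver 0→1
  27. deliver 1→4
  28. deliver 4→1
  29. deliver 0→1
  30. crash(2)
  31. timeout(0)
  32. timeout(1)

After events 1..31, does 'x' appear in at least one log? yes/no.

no

[1] timeout(1) → N1(cand b6 [-])
[2] deliver 1→4 → N4(foll b6 [-])
[3] deliver 4→1 → ∅
[4] deliver 1→2 → N2(foll b6 [-])
[5] deliver 2→1 → N1(lead b6 [-])
[6] timeout(0) → N0(cand b5 [-])
[7] deliver 0→4 → ∅
[8] deliver 4→0 → ∅
[9] deliver 0→1 → ∅
[10] deliver 1→0 → N0(foll b6 [-])
[11] deliver 0→3 → N3(foll b5 [-])
[12] deliver 3→0 → ∅
[13] deliver 3→0 → ∅
[14] crash(3) → N3(✗foll b5 [-])
[15] deliver 4→1 → ∅
[16] timeout(1) → N1(cand b11 [-])
[17] recover(3) → N3(foll b5 [-])
[18] deliver 1→3 → N3(foll b6 [-])
[19] timeout(2) → N2(cand b12 [-])
[20] timeout(3) → N3(cand b13 [-])
[21] propose(0,'p') → ∅
[22] propose(1,'x') → ∅
[23] deliver 1→2 → ∅
[24] deliver 2→1 → N1(foll b12 [-])
[25] deliver 1→0 → N0(foll b11 [-])
[26] deliver 0→1 → ∅
[27] deliver 1→4 → N4(foll b11 [-])
[28] deliver 4→1 → ∅
[29] deliver 0→1 → ∅
[30] crash(2) → N2(✗cand b12 [-])
[31] timeout(0) → N0(cand b15 [-])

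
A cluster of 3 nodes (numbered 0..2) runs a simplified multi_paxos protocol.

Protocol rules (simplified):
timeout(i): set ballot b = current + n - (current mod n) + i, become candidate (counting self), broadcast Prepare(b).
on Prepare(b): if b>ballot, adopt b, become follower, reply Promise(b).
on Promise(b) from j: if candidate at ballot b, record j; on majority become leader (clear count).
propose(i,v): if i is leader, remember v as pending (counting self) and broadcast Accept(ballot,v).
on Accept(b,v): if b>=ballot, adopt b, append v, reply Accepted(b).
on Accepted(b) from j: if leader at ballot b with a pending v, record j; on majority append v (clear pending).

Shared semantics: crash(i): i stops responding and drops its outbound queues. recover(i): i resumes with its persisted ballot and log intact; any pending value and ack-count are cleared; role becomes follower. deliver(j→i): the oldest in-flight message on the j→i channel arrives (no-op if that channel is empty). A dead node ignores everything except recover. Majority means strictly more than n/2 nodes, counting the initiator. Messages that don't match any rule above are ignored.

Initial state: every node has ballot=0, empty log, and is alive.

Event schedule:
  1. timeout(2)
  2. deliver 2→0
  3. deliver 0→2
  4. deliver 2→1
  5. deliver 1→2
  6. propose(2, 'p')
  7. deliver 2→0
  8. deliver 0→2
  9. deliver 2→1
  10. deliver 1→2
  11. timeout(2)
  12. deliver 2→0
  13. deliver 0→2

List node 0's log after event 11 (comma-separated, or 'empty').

p

e1 timeout(2): 2[cand,b=5,-]
e2 deliver 2→0: 0[foll,b=5,-]
e3 deliver 0→2: 2[lead,b=5,-]
e4 deliver 2→1: 1[foll,b=5,-]
e5 deliver 1→2: ·
e6 propose(2,'p'): ·
e7 deliver 2→0: 0[foll,b=5,p]
e8 deliver 0→2: 2[lead,b=5,p]
e9 deliver 2→1: 1[foll,b=5,p]
e10 deliver 1→2: ·
e11 timeout(2): 2[cand,b=8,p]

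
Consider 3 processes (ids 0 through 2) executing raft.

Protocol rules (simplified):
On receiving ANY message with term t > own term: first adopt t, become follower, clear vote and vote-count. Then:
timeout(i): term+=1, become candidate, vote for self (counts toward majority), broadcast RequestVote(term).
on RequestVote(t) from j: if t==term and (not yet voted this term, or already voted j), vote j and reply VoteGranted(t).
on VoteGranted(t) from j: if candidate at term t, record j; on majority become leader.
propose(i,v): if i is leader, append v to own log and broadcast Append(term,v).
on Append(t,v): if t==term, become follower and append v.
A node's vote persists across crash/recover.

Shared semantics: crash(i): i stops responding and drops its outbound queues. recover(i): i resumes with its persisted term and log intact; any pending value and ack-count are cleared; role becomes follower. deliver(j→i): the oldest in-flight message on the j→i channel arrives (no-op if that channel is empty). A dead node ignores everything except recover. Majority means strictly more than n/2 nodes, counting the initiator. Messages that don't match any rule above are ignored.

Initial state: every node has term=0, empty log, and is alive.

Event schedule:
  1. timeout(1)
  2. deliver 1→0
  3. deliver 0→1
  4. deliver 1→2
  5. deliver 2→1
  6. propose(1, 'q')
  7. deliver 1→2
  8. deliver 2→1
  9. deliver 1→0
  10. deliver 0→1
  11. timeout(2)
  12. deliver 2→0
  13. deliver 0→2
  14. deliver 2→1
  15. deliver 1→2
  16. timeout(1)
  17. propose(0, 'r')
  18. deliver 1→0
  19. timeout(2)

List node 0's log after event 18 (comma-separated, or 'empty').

q

1. timeout(1):  <1:cand t1 ->
2. deliver 1→0:  <0:foll t1 ->
3. deliver 0→1:  <1:lead t1 ->
4. deliver 1→2:  <2:foll t1 ->
5. deliver 2→1:  nop
6. propose(1,'q'):  <1:lead t1 q>
7. deliver 1→2:  <2:foll t1 q>
8. deliver 2→1:  nop
9. deliver 1→0:  <0:foll t1 q>
10. deliver 0→1:  nop
11. timeout(2):  <2:cand t2 q>
12. deliver 2→0:  <0:foll t2 q>
13. deliver 0→2:  <2:lead t2 q>
14. deliver 2→1:  <1:foll t2 q>
15. deliver 1→2:  nop
16. timeout(1):  <1:cand t3 q>
17. propose(0,'r'):  nop
18. deliver 1→0:  <0:foll t3 q>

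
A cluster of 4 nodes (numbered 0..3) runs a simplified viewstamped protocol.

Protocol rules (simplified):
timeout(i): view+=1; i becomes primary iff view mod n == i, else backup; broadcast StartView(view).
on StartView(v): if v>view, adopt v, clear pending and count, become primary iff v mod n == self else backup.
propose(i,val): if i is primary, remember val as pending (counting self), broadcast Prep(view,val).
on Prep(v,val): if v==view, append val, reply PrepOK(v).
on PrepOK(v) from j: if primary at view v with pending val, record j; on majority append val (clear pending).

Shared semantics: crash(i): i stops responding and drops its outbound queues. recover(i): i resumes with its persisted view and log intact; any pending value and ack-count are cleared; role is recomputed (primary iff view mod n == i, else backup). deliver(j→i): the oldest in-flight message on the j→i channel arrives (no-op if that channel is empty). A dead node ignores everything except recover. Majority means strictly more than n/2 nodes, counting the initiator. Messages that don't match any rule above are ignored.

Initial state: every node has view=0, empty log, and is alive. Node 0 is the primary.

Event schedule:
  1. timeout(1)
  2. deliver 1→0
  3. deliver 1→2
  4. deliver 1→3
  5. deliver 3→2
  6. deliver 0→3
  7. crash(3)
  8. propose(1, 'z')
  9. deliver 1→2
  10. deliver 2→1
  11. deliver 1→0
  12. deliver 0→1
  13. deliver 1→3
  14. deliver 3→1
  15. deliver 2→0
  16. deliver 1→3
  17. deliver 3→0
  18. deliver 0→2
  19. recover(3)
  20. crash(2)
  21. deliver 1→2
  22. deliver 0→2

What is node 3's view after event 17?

1

1. timeout(1):  <1:prim v1 ->
2. deliver 1→0:  <0:back v1 ->
3. deliver 1→2:  <2:back v1 ->
4. deliver 1→3:  <3:back v1 ->
5. deliver 3→2:  nop
6. deliver 0→3:  nop
7. crash(3):  <3:✗back v1 ->
8. propose(1,'z'):  nop
9. deliver 1→2:  <2:back v1 z>
10. deliver 2→1:  nop
11. deliver 1→0:  <0:back v1 z>
12. deliver 0→1:  <1:prim v1 z>
13. deliver 1→3:  nop
14. deliver 3→1:  nop
15. deliver 2→0:  nop
16. deliver 1→3:  nop
17. deliver 3→0:  nop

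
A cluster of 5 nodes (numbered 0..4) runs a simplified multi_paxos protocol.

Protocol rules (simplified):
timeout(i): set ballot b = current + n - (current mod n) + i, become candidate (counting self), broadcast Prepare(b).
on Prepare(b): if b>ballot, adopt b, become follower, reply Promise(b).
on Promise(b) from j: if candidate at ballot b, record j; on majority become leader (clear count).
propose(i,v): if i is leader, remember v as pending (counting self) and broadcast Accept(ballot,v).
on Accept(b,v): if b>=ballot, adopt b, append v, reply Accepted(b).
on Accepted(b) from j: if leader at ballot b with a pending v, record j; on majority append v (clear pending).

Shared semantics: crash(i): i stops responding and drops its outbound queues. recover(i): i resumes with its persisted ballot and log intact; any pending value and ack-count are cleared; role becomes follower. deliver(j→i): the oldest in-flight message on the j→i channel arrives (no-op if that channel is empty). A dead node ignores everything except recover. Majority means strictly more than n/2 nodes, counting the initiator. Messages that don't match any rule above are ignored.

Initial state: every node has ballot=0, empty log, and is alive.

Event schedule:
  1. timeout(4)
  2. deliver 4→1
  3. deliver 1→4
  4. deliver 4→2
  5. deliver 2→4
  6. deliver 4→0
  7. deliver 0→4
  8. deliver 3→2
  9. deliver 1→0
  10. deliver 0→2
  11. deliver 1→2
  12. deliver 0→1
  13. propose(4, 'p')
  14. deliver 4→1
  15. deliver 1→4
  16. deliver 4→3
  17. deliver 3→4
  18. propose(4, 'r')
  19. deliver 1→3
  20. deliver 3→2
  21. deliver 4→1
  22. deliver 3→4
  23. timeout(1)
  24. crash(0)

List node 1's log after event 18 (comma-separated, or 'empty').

after 1 — timeout(4): n4:cand/b9/[-]
after 2 — deliver 4→1: n1:foll/b9/[-]
after 3 — deliver 1→4: ·
after 4 — deliver 4→2: n2:foll/b9/[-]
after 5 — deliver 2→4: n4:lead/b9/[-]
after 6 — deliver 4→0: n0:foll/b9/[-]
after 7 — deliver 0→4: ·
after 8 — deliver 3→2: ·
after 9 — deliver 1→0: ·
after 10 — deliver 0→2: ·
after 11 — deliver 1→2: ·
after 12 — deliver 0→1: ·
after 13 — propose(4,'p'): ·
after 14 — deliver 4→1: n1:foll/b9/[p]
after 15 — deliver 1→4: ·
after 16 — deliver 4→3: n3:foll/b9/[-]
after 17 — deliver 3→4: ·
after 18 — propose(4,'r'): ·

p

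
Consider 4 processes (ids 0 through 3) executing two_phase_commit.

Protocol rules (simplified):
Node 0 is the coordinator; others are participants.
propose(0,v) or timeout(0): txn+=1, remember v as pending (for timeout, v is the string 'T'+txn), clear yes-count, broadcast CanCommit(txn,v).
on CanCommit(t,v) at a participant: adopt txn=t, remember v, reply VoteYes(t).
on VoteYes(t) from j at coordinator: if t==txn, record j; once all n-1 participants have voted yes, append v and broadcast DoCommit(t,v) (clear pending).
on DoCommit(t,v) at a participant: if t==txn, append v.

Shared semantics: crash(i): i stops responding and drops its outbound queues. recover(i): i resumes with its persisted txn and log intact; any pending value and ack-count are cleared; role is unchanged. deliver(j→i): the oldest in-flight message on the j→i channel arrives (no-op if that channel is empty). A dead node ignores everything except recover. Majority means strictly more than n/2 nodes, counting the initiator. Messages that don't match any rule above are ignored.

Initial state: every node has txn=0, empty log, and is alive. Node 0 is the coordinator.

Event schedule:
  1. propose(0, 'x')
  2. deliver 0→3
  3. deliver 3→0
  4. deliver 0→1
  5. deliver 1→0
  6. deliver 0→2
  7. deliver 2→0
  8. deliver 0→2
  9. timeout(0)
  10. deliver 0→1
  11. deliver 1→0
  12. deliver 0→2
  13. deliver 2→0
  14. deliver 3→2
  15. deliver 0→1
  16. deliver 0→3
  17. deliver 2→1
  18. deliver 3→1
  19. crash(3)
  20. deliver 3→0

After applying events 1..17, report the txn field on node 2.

after 1 — propose(0,'x'): n0:coor/t1/[-]
after 2 — deliver 0→3: n3:part/t1/[-]
after 3 — deliver 3→0: ·
after 4 — deliver 0→1: n1:part/t1/[-]
after 5 — deliver 1→0: ·
after 6 — deliver 0→2: n2:part/t1/[-]
after 7 — deliver 2→0: n0:coor/t1/[x]
after 8 — deliver 0→2: n2:part/t1/[x]
after 9 — timeout(0): n0:coor/t2/[x]
after 10 — deliver 0→1: n1:part/t1/[x]
after 11 — deliver 1→0: ·
after 12 — deliver 0→2: n2:part/t2/[x]
after 13 — deliver 2→0: ·
after 14 — deliver 3→2: ·
after 15 — deliver 0→1: n1:part/t2/[x]
after 16 — deliver 0→3: n3:part/t1/[x]
after 17 — deliver 2→1: ·

2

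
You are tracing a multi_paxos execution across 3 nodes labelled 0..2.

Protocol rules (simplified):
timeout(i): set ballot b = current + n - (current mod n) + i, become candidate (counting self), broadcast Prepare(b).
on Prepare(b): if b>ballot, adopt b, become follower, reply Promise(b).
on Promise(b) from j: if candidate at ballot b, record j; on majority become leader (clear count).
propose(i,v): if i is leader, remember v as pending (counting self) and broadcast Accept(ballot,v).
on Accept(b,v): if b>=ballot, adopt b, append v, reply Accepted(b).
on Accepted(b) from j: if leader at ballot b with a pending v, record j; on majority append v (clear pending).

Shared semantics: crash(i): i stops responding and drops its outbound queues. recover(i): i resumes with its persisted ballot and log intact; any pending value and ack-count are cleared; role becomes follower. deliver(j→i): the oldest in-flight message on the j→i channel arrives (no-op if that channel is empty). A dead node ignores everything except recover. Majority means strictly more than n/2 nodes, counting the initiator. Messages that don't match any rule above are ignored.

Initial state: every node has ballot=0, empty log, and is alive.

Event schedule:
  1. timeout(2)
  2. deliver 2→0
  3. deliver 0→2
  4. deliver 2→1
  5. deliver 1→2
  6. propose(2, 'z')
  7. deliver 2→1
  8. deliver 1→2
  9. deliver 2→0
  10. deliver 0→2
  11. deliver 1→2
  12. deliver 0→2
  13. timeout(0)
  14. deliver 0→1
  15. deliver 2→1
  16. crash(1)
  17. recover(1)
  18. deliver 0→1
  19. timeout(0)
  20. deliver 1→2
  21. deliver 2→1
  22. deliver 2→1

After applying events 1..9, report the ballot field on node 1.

[1] timeout(2) → N2(cand b5 [-])
[2] deliver 2→0 → N0(foll b5 [-])
[3] deliver 0→2 → N2(lead b5 [-])
[4] deliver 2→1 → N1(foll b5 [-])
[5] deliver 1→2 → ∅
[6] propose(2,'z') → ∅
[7] deliver 2→1 → N1(foll b5 [z])
[8] deliver 1→2 → N2(lead b5 [z])
[9] deliver 2→0 → N0(foll b5 [z])

5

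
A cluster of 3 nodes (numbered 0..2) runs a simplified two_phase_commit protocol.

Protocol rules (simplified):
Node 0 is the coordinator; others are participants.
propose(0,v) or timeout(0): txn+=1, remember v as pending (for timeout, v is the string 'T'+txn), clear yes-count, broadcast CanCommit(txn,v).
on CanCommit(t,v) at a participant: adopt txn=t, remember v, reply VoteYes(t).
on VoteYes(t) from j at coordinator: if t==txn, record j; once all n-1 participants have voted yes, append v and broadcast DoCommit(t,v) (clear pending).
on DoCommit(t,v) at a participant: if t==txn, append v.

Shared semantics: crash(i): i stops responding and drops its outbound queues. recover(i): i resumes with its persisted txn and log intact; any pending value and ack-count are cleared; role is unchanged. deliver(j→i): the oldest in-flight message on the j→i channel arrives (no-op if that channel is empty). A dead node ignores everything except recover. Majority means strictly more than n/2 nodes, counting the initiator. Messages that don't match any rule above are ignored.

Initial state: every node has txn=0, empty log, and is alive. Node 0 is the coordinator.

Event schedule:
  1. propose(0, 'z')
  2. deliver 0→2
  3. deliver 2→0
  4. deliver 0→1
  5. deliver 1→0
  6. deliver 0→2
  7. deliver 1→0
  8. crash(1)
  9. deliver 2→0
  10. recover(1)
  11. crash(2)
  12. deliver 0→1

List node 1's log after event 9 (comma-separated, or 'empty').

[1] propose(0,'z') → N0(coor t1 [-])
[2] deliver 0→2 → N2(part t1 [-])
[3] deliver 2→0 → ∅
[4] deliver 0→1 → N1(part t1 [-])
[5] deliver 1→0 → N0(coor t1 [z])
[6] deliver 0→2 → N2(part t1 [z])
[7] deliver 1→0 → ∅
[8] crash(1) → N1(✗part t1 [-])
[9] deliver 2→0 → ∅

empty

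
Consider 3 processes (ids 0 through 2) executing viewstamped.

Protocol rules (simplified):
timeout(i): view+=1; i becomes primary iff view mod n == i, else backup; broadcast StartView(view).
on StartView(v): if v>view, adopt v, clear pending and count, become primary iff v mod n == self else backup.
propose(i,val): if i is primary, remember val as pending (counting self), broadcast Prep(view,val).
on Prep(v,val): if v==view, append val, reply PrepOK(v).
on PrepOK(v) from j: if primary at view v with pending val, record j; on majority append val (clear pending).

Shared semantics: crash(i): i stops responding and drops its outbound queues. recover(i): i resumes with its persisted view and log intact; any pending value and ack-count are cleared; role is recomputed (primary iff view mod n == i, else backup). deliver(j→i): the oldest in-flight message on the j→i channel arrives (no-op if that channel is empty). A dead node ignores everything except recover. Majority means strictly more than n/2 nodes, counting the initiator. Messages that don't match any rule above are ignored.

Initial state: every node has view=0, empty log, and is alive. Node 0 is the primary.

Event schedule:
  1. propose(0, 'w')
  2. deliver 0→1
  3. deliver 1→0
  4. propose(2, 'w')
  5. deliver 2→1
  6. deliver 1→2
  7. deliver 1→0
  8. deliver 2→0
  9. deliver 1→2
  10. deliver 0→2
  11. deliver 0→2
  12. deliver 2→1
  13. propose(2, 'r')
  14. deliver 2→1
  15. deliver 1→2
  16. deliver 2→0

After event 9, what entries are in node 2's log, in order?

empty

[1] propose(0,'w') → ∅
[2] deliver 0→1 → N1(back v0 [w])
[3] deliver 1→0 → N0(prim v0 [w])
[4] propose(2,'w') → ∅
[5] deliver 2→1 → ∅
[6] deliver 1→2 → ∅
[7] deliver 1→0 → ∅
[8] deliver 2→0 → ∅
[9] deliver 1→2 → ∅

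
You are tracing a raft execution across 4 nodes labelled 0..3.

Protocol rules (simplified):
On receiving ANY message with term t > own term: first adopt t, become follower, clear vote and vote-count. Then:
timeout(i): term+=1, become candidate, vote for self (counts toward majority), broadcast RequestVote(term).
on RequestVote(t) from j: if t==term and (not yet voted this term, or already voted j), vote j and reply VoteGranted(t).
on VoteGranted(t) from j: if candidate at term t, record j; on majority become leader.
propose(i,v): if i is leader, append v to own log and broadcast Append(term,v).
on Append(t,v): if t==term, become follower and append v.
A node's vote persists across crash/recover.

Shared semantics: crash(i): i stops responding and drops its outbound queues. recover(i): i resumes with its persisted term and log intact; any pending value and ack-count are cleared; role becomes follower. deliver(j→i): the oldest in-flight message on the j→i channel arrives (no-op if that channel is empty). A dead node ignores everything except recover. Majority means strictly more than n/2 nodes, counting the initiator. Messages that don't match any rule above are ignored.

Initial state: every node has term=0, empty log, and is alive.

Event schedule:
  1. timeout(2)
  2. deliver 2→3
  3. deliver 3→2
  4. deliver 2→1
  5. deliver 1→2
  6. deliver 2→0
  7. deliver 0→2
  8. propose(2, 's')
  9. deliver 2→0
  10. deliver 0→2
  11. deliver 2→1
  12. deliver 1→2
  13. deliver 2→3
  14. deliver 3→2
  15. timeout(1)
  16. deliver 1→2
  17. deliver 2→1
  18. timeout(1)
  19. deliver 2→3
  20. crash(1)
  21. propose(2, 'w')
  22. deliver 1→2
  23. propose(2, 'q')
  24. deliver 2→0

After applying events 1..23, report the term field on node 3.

[1] timeout(2) → N2(cand t1 [-])
[2] deliver 2→3 → N3(foll t1 [-])
[3] deliver 3→2 → ∅
[4] deliver 2→1 → N1(foll t1 [-])
[5] deliver 1→2 → N2(lead t1 [-])
[6] deliver 2→0 → N0(foll t1 [-])
[7] deliver 0→2 → ∅
[8] propose(2,'s') → N2(lead t1 [s])
[9] deliver 2→0 → N0(foll t1 [s])
[10] deliver 0→2 → ∅
[11] deliver 2→1 → N1(foll t1 [s])
[12] deliver 1→2 → ∅
[13] deliver 2→3 → N3(foll t1 [s])
[14] deliver 3→2 → ∅
[15] timeout(1) → N1(cand t2 [s])
[16] deliver 1→2 → N2(foll t2 [s])
[17] deliver 2→1 → ∅
[18] timeout(1) → N1(cand t3 [s])
[19] deliver 2→3 → ∅
[20] crash(1) → N1(✗cand t3 [s])
[21] propose(2,'w') → ∅
[22] deliver 1→2 → ∅
[23] propose(2,'q') → ∅

1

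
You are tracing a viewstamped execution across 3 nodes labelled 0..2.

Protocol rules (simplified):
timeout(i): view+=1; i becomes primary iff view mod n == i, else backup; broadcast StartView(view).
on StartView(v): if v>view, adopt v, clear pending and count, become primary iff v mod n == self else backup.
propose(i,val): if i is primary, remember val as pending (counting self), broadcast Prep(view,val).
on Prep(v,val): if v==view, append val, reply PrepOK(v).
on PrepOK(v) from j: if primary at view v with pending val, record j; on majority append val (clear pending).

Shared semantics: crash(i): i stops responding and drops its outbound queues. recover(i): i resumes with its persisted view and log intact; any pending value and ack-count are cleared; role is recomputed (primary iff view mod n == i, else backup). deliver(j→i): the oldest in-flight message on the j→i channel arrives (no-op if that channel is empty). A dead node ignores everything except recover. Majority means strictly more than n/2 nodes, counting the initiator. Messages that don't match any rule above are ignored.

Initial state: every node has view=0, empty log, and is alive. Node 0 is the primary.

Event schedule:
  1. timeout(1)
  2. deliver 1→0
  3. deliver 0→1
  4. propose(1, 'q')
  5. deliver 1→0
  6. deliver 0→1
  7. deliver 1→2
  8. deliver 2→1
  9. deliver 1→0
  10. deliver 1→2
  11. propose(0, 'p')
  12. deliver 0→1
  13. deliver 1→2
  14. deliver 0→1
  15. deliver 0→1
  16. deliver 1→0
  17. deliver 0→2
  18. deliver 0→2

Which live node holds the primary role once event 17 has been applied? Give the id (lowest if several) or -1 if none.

after 1 — timeout(1): n1:prim/v1/[-]
after 2 — deliver 1→0: n0:back/v1/[-]
after 3 — deliver 0→1: ·
after 4 — propose(1,'q'): ·
after 5 — deliver 1→0: n0:back/v1/[q]
after 6 — deliver 0→1: n1:prim/v1/[q]
after 7 — deliver 1→2: n2:back/v1/[-]
after 8 — deliver 2→1: ·
after 9 — deliver 1→0: ·
after 10 — deliver 1→2: n2:back/v1/[q]
after 11 — propose(0,'p'): ·
after 12 — deliver 0→1: ·
after 13 — deliver 1→2: ·
after 14 — deliver 0→1: ·
after 15 — deliver 0→1: ·
after 16 — deliver 1→0: ·
after 17 — deliver 0→2: ·

1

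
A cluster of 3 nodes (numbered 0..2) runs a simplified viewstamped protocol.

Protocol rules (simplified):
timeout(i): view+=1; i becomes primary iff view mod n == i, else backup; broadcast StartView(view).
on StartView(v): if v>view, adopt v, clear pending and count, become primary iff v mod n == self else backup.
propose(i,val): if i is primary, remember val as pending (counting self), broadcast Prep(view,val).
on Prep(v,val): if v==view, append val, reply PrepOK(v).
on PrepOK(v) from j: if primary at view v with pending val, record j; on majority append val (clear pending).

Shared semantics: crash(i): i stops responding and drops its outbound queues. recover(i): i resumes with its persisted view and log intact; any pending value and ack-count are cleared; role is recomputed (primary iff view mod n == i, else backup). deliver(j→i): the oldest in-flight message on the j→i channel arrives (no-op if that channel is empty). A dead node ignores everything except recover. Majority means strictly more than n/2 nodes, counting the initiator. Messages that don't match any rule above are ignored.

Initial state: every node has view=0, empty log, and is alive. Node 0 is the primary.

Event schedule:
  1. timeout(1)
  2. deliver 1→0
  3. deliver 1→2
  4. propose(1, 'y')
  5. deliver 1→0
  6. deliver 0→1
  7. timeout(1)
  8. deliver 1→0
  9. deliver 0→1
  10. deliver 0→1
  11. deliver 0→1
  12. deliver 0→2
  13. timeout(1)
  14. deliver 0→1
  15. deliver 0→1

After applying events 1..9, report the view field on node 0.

e1 timeout(1): 1[prim,v=1,-]
e2 deliver 1→0: 0[back,v=1,-]
e3 deliver 1→2: 2[back,v=1,-]
e4 propose(1,'y'): ·
e5 deliver 1→0: 0[back,v=1,y]
e6 deliver 0→1: 1[prim,v=1,y]
e7 timeout(1): 1[back,v=2,y]
e8 deliver 1→0: 0[back,v=2,y]
e9 deliver 0→1: ·

2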